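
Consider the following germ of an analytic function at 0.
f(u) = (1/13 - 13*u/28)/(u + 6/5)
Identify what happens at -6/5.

The point is a pole of order 1.

The denominator factor u + 6/5 vanishes at -6/5 and appears to the power 1; the numerator there equals 577/910, nonzero, and no other factor vanishes.
Hence a pole whose order is the multiplicity, 1.


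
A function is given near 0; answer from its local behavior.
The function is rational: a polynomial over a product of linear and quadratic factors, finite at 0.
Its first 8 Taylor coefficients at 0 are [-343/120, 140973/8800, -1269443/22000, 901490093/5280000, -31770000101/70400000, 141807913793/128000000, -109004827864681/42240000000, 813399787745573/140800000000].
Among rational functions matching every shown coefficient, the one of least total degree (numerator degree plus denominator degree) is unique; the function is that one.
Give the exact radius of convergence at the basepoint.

The radius of convergence is 5/12.

No rational of total degree below 6 reproduces all 8 coefficients; solving the [2/4] Pade equations on them gives f(μ) = (μ**2/5 - 5*μ/11 - 2/9)/((μ + 5/12)*(μ + 4/7)**3), whose expansion matches every shown term.
Denominator factor (μ + 5/12): pole of order 1 at -5/12, modulus 5/12.
Denominator factor (μ + 4/7)^3: pole of order 3 at -4/7, modulus 4/7.
The radius of convergence is the smallest modulus among the singular points: 5/12.


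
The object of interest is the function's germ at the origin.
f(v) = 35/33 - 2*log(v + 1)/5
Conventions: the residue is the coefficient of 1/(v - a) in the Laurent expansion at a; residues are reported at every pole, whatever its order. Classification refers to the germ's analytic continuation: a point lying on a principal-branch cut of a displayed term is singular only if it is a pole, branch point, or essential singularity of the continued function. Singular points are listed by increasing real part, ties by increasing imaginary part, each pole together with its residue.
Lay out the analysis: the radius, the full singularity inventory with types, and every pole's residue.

Branch term (-2/5)*log(1 - v/(-1)): its argument vanishes at v = -1, a logarithmic branch point, modulus 1.
The radius of convergence is the smallest modulus among the singular points: 1.

Radius of convergence at 0: 1.
At -1: a logarithmic branch point.


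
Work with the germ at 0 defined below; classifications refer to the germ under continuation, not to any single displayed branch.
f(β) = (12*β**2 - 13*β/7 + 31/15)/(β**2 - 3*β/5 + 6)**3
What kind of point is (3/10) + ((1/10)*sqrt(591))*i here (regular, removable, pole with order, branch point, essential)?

The denominator factor β**2 - 3*β/5 + 6 vanishes at (3/10) + ((1/10)*sqrt(591))*i and appears to the power 3; the numerator there equals (-71747/1050) + ((187/350)*sqrt(591))*i, nonzero, and no other factor vanishes.
Hence a pole whose order is the multiplicity, 3.

The point is a pole of order 3.


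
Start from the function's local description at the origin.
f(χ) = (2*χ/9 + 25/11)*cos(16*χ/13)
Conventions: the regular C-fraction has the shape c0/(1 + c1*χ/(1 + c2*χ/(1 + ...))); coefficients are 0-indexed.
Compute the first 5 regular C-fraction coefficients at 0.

The regular C-fraction coefficients are [25/11, -22/225, 3280898/418275, -14400/1859, -132000/1640449].

Taylor coefficients (expand at 0): a_0 = 25/11, a_1 = 2/9, a_2 = -3200/1859, a_3 = -256/1521, a_4 = 204800/942513.
c0 = a_0 = 25/11. Peel one level at a time: if S = 1 + c*χ/S' with S'(0) = 1, then c is the χ-coefficient of S and S' = c*χ/(S - 1).
S_1 = c0/f = 1 + (-22/225)*χ + (6561796/8555625)*χ^2 + ...; c1 = -22/225.
S_2 = c1*χ/(S_1 - 1) = 1 + (3280898/418275)*χ + (209977472/3455881)*χ^2 + ...; c2 = 3280898/418275.
S_3 = c2*χ/(S_2 - 1) = 1 + (-14400/1859)*χ + (-172800000/277235881)*χ^2 + ...; c3 = -14400/1859.
S_4 = c3*χ/(S_3 - 1) = 1 + (-132000/1640449)*χ + ...; c4 = -132000/1640449.


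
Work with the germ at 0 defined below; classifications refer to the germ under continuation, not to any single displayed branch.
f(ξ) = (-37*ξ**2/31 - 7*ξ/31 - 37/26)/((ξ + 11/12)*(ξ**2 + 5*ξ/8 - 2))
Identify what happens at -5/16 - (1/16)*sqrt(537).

The point is a pole of order 1.

The denominator factor ξ**2 + 5*ξ/8 - 2 vanishes at -5/16 - (1/16)*sqrt(537) and appears to the power 1; the numerator there equals -204929/51584 - (129/3968)*sqrt(537), nonzero, and no other factor vanishes.
Hence a pole whose order is the multiplicity, 1.


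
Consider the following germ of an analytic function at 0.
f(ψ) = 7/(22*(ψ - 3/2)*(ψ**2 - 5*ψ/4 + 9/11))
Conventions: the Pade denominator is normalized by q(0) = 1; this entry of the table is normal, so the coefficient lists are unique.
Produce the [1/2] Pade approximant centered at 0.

Taylor coefficients needed (expand at 0): a_0 = -7/27, a_1 = -553/972, a_2 = -23359/34992, a_3 = -505561/1259712.
Write the denominator as Q(ψ) = 1 + q1*ψ + q2*ψ^2. Requiring Q*f - P = O(ψ^4) with deg P <= 1 kills the coefficients of ψ^2..ψ^3 in Q*f:
  ψ^2: a_2 + q1*a_1 + q2*a_0 = 0, i.e. -23359/34992 + (-553/972)*q1 + (-7/27)*q2 = 0.
  ψ^3: a_3 + q1*a_2 + q2*a_1 = 0, i.e. -505561/1259712 + (-23359/34992)*q1 + (-553/972)*q2 = 0.
Solving this linear system: q1 = -725/396, q2 = 857/594.
The numerator is Q*f truncated at degree 1: P0 = a_0 = -7/27; P1 = a_1 + q1*a_0 = -28/297.

The Pade approximant has numerator coefficients [-7/27, -28/297]; denominator coefficients [1, -725/396, 857/594].


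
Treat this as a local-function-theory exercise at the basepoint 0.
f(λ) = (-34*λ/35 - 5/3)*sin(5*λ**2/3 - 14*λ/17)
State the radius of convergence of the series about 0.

The factor sin(5*λ**2/3 - 14*λ/17) is entire and contributes no finite singular point.
The polynomial part has no poles.
No finite singular points: the Taylor series at 0 converges everywhere.

The radius of convergence is infinite.


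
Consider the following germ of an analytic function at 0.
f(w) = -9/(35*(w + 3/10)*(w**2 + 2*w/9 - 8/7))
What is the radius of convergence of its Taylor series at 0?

The radius of convergence is 3/10.

Denominator factor (w**2 + 2*w/9 - 8/7): discriminant 2620/567, real irrational roots -1/9 + (1/63)*sqrt(4585) and -1/9 - (1/63)*sqrt(4585); poles of order 1, moduli -1/9 + (1/63)*sqrt(4585) and 1/9 + (1/63)*sqrt(4585).
Denominator factor (w + 3/10): pole of order 1 at -3/10, modulus 3/10.
The radius of convergence is the smallest modulus among the singular points: 3/10.


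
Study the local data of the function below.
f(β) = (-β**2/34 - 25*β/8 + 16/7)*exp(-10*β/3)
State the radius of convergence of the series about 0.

The radius of convergence is infinite.

The factor exp(-10*β/3) is entire and contributes no finite singular point.
The polynomial part has no poles.
No finite singular points: the Taylor series at 0 converges everywhere.


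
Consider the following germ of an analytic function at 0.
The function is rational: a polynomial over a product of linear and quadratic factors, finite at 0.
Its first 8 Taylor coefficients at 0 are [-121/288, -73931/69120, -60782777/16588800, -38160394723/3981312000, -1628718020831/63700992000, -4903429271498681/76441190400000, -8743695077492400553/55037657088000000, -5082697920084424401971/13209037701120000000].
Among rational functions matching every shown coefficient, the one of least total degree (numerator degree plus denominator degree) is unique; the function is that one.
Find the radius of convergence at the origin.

The radius of convergence is -7/20 + (1/220)*sqrt(32329).

No rational of total degree below 6 reproduces all 8 coefficients; solving the [0/6] Pade equations on them gives f(h) = 3/(4*(h**2 - h/8 - 6)*(h**2 + 7*h/10 - 6/11)**2), whose expansion matches every shown term.
Denominator factor (h**2 - h/8 - 6): discriminant 1537/64, real irrational roots 1/16 + (1/16)*sqrt(1537) and 1/16 - (1/16)*sqrt(1537); poles of order 1, moduli 1/16 + (1/16)*sqrt(1537) and -1/16 + (1/16)*sqrt(1537).
Denominator factor (h**2 + 7*h/10 - 6/11)^2: discriminant 2939/1100, real irrational roots -7/20 + (1/220)*sqrt(32329) and -7/20 - (1/220)*sqrt(32329); poles of order 2, moduli -7/20 + (1/220)*sqrt(32329) and 7/20 + (1/220)*sqrt(32329).
The radius of convergence is the smallest modulus among the singular points: -7/20 + (1/220)*sqrt(32329).


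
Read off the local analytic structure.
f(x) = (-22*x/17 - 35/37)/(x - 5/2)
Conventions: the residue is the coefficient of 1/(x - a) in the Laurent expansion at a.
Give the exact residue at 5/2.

The residue is -2630/629.

At the order-1 pole 5/2 set g(x) = (x - (5/2))*f(x) = -22*x/17 - 35/37.
Simple pole: residue = g(a) at a = 5/2, which is -2630/629.


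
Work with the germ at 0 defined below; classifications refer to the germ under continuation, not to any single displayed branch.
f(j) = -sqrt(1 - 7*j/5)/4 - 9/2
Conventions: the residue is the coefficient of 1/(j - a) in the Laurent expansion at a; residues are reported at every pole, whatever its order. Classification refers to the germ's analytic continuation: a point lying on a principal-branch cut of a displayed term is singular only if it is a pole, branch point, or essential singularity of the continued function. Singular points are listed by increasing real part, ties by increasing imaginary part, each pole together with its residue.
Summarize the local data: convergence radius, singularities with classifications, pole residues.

Branch term (-1/4)*sqrt(1 - j/(5/7)): its argument vanishes at j = 5/7, a square-root branch point, modulus 5/7.
The radius of convergence is the smallest modulus among the singular points: 5/7.

Radius of convergence at 0: 5/7.
At 5/7: an algebraic (square-root) branch point.


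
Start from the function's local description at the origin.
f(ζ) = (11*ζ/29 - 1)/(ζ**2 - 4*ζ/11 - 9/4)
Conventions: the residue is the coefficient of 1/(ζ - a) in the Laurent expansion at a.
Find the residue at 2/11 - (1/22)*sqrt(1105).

The factor ζ**2 - 4*ζ/11 - 9/4 splits as (ζ - a)(ζ - a') with a = 2/11 - (1/22)*sqrt(1105), a' = 2/11 + (1/22)*sqrt(1105). At the order-1 pole a set g(ζ) = (ζ - a)*f(ζ) = [11*ζ/29 - 1] / (ζ - a').
Simple pole: residue = g(a) at a = 2/11 - (1/22)*sqrt(1105), which is 11/58 + (297/32045)*sqrt(1105).

The residue is 11/58 + (297/32045)*sqrt(1105).


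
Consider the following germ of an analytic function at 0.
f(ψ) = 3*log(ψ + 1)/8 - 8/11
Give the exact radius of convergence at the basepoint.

Branch term (3/8)*log(1 - ψ/(-1)): its argument vanishes at ψ = -1, a logarithmic branch point, modulus 1.
The radius of convergence is the smallest modulus among the singular points: 1.

The radius of convergence is 1.


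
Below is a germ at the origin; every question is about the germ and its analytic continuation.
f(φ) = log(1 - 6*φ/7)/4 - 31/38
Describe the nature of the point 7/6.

The term (1/4)*log(1 - φ/(7/6)) has argument 1 - 7/6/(7/6) = 0 at 7/6: a logarithmic (infinitely-sheeted) branch point; the remaining terms are analytic or single-valued there.

The point is a logarithmic branch point.


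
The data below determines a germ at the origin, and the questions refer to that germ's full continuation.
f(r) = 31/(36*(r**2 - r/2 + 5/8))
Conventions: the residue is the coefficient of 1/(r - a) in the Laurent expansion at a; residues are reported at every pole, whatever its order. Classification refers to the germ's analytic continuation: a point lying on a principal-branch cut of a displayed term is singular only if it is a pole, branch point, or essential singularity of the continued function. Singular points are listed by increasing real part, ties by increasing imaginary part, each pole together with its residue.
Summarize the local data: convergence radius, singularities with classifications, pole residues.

Denominator factor (r**2 - r/2 + 5/8): discriminant -9/4, complex-conjugate roots (1/4) + (3/4)*i and (1/4) - (3/4)*i; poles of order 1, moduli (1/4)*sqrt(10) and (1/4)*sqrt(10).
The radius of convergence is the smallest modulus among the singular points: (1/4)*sqrt(10).
The factor r**2 - r/2 + 5/8 splits as (r - a)(r - a') with a = (1/4) - (3/4)*i, a' = (1/4) + (3/4)*i. At the order-1 pole a set g(r) = (r - a)*f(r) = [31/36] / (r - a').
Simple pole: residue = g(a) at a = (1/4) - (3/4)*i, which is (31/54)*i.
The factor r**2 - r/2 + 5/8 splits as (r - a)(r - a') with a = (1/4) + (3/4)*i, a' = (1/4) - (3/4)*i. At the order-1 pole a set g(r) = (r - a)*f(r) = [31/36] / (r - a').
Simple pole: residue = g(a) at a = (1/4) + (3/4)*i, which is -(31/54)*i.
List the singular points by increasing real part (a conjugate pair: the negative imaginary part first).

Radius of convergence at 0: (1/4)*sqrt(10).
At (1/4) - (3/4)*i: a pole of order 1; residue (31/54)*i.
At (1/4) + (3/4)*i: a pole of order 1; residue -(31/54)*i.


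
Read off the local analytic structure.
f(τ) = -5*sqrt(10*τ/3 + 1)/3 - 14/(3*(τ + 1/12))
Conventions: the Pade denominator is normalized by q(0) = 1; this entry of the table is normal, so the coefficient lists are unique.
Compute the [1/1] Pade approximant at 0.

The Pade approximant has numerator coefficients [-173/3, -919735/36138]; denominator coefficients [1, 435331/36138].

Taylor coefficients needed (expand at 0): a_0 = -173/3, a_1 = 6023/9, a_2 = -435331/54.
Write the denominator as Q(τ) = 1 + q1*τ. Requiring Q*f - P = O(τ^3) with deg P <= 1 kills the coefficients of τ^2..τ^2 in Q*f:
  τ^2: a_2 + q1*a_1 = 0, i.e. -435331/54 + (6023/9)*q1 = 0.
Solving this linear system: q1 = 435331/36138.
The numerator is Q*f truncated at degree 1: P0 = a_0 = -173/3; P1 = a_1 + q1*a_0 = -919735/36138.


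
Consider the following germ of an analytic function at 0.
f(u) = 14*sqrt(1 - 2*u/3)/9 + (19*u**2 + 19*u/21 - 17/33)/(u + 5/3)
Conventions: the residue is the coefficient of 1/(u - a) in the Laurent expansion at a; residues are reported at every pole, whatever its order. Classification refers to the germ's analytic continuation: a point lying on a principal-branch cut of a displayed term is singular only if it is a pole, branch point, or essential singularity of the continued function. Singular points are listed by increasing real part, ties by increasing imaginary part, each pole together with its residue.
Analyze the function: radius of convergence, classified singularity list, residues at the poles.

Radius of convergence at 0: 3/2.
At -5/3: a pole of order 1; residue 35173/693.
At 3/2: an algebraic (square-root) branch point.

Denominator factor (u + 5/3): pole of order 1 at -5/3, modulus 5/3.
Branch term (14/9)*sqrt(1 - u/(3/2)): its argument vanishes at u = 3/2, a square-root branch point, modulus 3/2.
The radius of convergence is the smallest modulus among the singular points: 3/2.
The branch term is analytic at -5/3 and contributes nothing to the residue; only the rational part matters.
At the order-1 pole -5/3 set g(u) = (u - (-5/3))*(rational part) = 19*u**2 + 19*u/21 - 17/33.
Simple pole: residue = g(a) at a = -5/3, which is 35173/693.
List the singular points by increasing real part (a conjugate pair: the negative imaginary part first).


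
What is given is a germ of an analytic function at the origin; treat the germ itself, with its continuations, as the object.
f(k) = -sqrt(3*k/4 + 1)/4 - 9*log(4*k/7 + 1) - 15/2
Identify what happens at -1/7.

There is no denominator, hence no pole anywhere.
Branch term sqrt(1 - k/(-4/3)): argument at -1/7 is 25/28, nonzero, so -1/7 is not its branch point (a point on a principal cut is still regular for the continued germ).
Branch term log(1 - k/(-7/4)): argument at -1/7 is 45/49, nonzero, so -1/7 is not its branch point (a point on a principal cut is still regular for the continued germ).
So the germ continues analytically to -1/7.

The point is a regular point.


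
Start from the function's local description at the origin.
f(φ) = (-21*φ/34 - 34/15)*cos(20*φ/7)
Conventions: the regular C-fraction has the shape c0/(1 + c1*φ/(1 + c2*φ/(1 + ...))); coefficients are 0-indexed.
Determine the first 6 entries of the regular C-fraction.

The regular C-fraction coefficients are [-34/15, -315/1156, 54425845/3568572, -46240/3087, -2427600/10885169, -622522635/12583255364].

Taylor coefficients (expand at 0): a_0 = -34/15, a_1 = -21/34, a_2 = 1360/147, a_3 = 300/119, a_4 = -136000/21609, a_5 = -10000/5831.
c0 = a_0 = -34/15. Peel one level at a time: if S = 1 + c*φ/S' with S'(0) = 1, then c is the φ-coefficient of S and S' = c*φ/(S - 1).
S_1 = c0/f = 1 + (-315/1156)*φ + (272129225/65480464)*φ^2 + ...; c1 = -315/1156.
S_2 = c1*φ/(S_1 - 1) = 1 + (54425845/3568572)*φ + (2177033800/9529569)*φ^2 + ...; c2 = 54425845/3568572.
S_3 = c2*φ/(S_2 - 1) = 1 + (-46240/3087)*φ + (-5345344000/1600119843)*φ^2 + ...; c3 = -46240/3087.
S_4 = c3*φ/(S_3 - 1) = 1 + (-2427600/10885169)*φ + (-1307297533500/118486904158561)*φ^2 + ...; c4 = -2427600/10885169.
S_5 = c4*φ/(S_4 - 1) = 1 + (-622522635/12583255364)*φ + ...; c5 = -622522635/12583255364.


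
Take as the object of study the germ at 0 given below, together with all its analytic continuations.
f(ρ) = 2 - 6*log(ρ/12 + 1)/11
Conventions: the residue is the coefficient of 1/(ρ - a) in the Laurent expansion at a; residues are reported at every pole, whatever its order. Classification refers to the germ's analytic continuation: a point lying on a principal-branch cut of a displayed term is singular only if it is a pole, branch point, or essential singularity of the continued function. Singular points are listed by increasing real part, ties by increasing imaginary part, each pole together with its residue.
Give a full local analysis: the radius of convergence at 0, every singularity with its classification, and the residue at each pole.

Radius of convergence at 0: 12.
At -12: a logarithmic branch point.

Branch term (-6/11)*log(1 - ρ/(-12)): its argument vanishes at ρ = -12, a logarithmic branch point, modulus 12.
The radius of convergence is the smallest modulus among the singular points: 12.


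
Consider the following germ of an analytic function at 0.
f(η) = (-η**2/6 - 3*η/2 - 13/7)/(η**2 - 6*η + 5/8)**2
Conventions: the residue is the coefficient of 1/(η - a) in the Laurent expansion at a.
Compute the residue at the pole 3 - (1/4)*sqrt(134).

The factor η**2 - 6*η + 5/8 splits as (η - a)(η - a') with a = 3 - (1/4)*sqrt(134), a' = 3 + (1/4)*sqrt(134). At the order-2 pole a set g(η) = (η - a)^2*f(η) = [-η**2/6 - 3*η/2 - 13/7] / (η - a')^2.
Order-2 pole: residue = g'(a); g'(3 - (1/4)*sqrt(134)) = -(2171/377076)*sqrt(134), so the residue is -(2171/377076)*sqrt(134).

The residue is -(2171/377076)*sqrt(134).


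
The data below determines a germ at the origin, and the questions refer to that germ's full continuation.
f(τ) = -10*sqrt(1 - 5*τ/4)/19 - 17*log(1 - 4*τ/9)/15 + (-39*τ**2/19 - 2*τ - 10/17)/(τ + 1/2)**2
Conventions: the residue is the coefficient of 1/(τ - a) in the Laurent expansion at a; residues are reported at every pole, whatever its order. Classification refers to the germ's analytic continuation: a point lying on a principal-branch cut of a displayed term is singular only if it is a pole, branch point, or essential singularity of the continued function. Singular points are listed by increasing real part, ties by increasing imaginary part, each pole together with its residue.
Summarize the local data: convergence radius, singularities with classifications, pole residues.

Radius of convergence at 0: 1/2.
At -1/2: a pole of order 2; residue 1/19.
At 4/5: an algebraic (square-root) branch point.
At 9/4: a logarithmic branch point.

Denominator factor (τ + 1/2)^2: pole of order 2 at -1/2, modulus 1/2.
Branch term (-17/15)*log(1 - τ/(9/4)): its argument vanishes at τ = 9/4, a logarithmic branch point, modulus 9/4.
Branch term (-10/19)*sqrt(1 - τ/(4/5)): its argument vanishes at τ = 4/5, a square-root branch point, modulus 4/5.
The radius of convergence is the smallest modulus among the singular points: 1/2.
The branch terms are analytic at -1/2 and contribute nothing to the residue; only the rational part matters.
At the order-2 pole -1/2 set g(τ) = (τ - (-1/2))^2*(rational part) = -39*τ**2/19 - 2*τ - 10/17.
Order-2 pole: residue = g'(a); g'(-1/2) = 1/19, so the residue is 1/19.
List the singular points by increasing real part (a conjugate pair: the negative imaginary part first).


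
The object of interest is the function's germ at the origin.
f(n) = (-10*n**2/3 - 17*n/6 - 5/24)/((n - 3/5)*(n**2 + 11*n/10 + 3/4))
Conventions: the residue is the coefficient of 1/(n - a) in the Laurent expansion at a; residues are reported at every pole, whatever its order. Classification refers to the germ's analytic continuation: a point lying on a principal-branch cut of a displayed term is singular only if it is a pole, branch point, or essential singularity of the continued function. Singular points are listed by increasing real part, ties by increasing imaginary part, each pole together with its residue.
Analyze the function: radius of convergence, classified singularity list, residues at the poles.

Denominator factor (n - 3/5): pole of order 1 at 3/5, modulus 3/5.
Denominator factor (n**2 + 11*n/10 + 3/4): discriminant -179/100, complex-conjugate roots (-11/20) + ((1/20)*sqrt(179))*i and (-11/20) - ((1/20)*sqrt(179))*i; poles of order 1, moduli (1/2)*sqrt(3) and (1/2)*sqrt(3).
The radius of convergence is the smallest modulus among the singular points: 3/5.
The factor n**2 + 11*n/10 + 3/4 splits as (n - a)(n - a') with a = (-11/20) - ((1/20)*sqrt(179))*i, a' = (-11/20) + ((1/20)*sqrt(179))*i. At the order-1 pole a set g(n) = (n - a)*f(n) = [(-10*n**2/3 - 17*n/6 - 5/24)/(n - 3/5)] / (n - a').
Simple pole: residue = g(a) at a = (-11/20) - ((1/20)*sqrt(179))*i, which is (-1675/2124) - ((20825/380196)*sqrt(179))*i.
The factor n**2 + 11*n/10 + 3/4 splits as (n - a)(n - a') with a = (-11/20) + ((1/20)*sqrt(179))*i, a' = (-11/20) - ((1/20)*sqrt(179))*i. At the order-1 pole a set g(n) = (n - a)*f(n) = [(-10*n**2/3 - 17*n/6 - 5/24)/(n - 3/5)] / (n - a').
Simple pole: residue = g(a) at a = (-11/20) + ((1/20)*sqrt(179))*i, which is (-1675/2124) + ((20825/380196)*sqrt(179))*i.
At the order-1 pole 3/5 set g(n) = (n - (3/5))*f(n) = (-10*n**2/3 - 17*n/6 - 5/24)/(n**2 + 11*n/10 + 3/4).
Simple pole: residue = g(a) at a = 3/5, which is -1865/1062.
List the singular points by increasing real part (a conjugate pair: the negative imaginary part first).

Radius of convergence at 0: 3/5.
At (-11/20) - ((1/20)*sqrt(179))*i: a pole of order 1; residue (-1675/2124) - ((20825/380196)*sqrt(179))*i.
At (-11/20) + ((1/20)*sqrt(179))*i: a pole of order 1; residue (-1675/2124) + ((20825/380196)*sqrt(179))*i.
At 3/5: a pole of order 1; residue -1865/1062.


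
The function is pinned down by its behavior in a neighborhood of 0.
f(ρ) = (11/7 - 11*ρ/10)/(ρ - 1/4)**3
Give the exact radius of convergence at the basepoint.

The radius of convergence is 1/4.

Denominator factor (ρ - 1/4)^3: pole of order 3 at 1/4, modulus 1/4.
The radius of convergence is the smallest modulus among the singular points: 1/4.


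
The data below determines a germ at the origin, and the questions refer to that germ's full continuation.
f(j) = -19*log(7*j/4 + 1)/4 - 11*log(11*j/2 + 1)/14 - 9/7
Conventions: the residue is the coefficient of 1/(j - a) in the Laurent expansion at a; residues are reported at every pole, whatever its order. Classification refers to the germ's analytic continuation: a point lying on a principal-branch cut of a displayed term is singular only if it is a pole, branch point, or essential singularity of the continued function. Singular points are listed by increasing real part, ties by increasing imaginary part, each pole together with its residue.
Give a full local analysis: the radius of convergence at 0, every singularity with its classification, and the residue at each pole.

Radius of convergence at 0: 2/11.
At -4/7: a logarithmic branch point.
At -2/11: a logarithmic branch point.

Branch term (-11/14)*log(1 - j/(-2/11)): its argument vanishes at j = -2/11, a logarithmic branch point, modulus 2/11.
Branch term (-19/4)*log(1 - j/(-4/7)): its argument vanishes at j = -4/7, a logarithmic branch point, modulus 4/7.
The radius of convergence is the smallest modulus among the singular points: 2/11.
List the singular points by increasing real part (a conjugate pair: the negative imaginary part first).


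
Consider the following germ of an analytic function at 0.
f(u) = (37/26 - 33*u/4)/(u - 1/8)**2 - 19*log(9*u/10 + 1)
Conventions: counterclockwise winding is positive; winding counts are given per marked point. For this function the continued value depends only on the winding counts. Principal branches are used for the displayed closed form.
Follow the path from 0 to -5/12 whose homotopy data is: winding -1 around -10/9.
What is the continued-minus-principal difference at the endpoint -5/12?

Continued minus principal equals (38)*pi*i.

The rational part is single-valued and drops out of the difference; each branch term changes only by its own monodromy.
(-19)*log(1 - u/(-10/9)): each positive loop around -10/9 adds 2*pi*i to the log, so winding -1 contributes (-19)*(-1)*2*pi*i = (38)*pi*i.
Summing the contributions at u = -5/12 gives (38)*pi*i.


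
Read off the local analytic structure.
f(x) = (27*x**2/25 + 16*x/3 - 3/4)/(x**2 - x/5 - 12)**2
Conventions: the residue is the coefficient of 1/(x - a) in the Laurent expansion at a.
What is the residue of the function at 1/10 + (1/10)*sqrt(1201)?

The residue is (19765/8654406)*sqrt(1201).

The factor x**2 - x/5 - 12 splits as (x - a)(x - a') with a = 1/10 + (1/10)*sqrt(1201), a' = 1/10 - (1/10)*sqrt(1201). At the order-2 pole a set g(x) = (x - a)^2*f(x) = [27*x**2/25 + 16*x/3 - 3/4] / (x - a')^2.
Order-2 pole: residue = g'(a); g'(1/10 + (1/10)*sqrt(1201)) = (19765/8654406)*sqrt(1201), so the residue is (19765/8654406)*sqrt(1201).


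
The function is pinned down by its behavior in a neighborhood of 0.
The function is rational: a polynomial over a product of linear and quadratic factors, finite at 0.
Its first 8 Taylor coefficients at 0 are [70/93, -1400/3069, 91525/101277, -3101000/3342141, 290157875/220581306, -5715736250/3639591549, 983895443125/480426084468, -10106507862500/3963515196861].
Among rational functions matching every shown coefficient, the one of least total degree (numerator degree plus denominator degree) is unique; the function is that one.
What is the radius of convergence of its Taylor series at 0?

The radius of convergence is -4/11 + (1/55)*sqrt(4030).

No rational of total degree below 2 reproduces all 8 coefficients; solving the [0/2] Pade equations on them gives f(η) = -28/(31*(η**2 - 8*η/11 - 6/5)), whose expansion matches every shown term.
Denominator factor (η**2 - 8*η/11 - 6/5): discriminant 3224/605, real irrational roots 4/11 + (1/55)*sqrt(4030) and 4/11 - (1/55)*sqrt(4030); poles of order 1, moduli 4/11 + (1/55)*sqrt(4030) and -4/11 + (1/55)*sqrt(4030).
The radius of convergence is the smallest modulus among the singular points: -4/11 + (1/55)*sqrt(4030).


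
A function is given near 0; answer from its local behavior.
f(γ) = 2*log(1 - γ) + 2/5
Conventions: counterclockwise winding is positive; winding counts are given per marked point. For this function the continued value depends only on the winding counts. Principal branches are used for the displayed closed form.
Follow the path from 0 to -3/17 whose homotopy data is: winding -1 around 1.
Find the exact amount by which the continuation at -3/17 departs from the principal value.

Continued minus principal equals -(4)*pi*i.

The rational part is single-valued and drops out of the difference; each branch term changes only by its own monodromy.
(2)*log(1 - γ/(1)): each positive loop around 1 adds 2*pi*i to the log, so winding -1 contributes (2)*(-1)*2*pi*i = -(4)*pi*i.
Summing the contributions at γ = -3/17 gives -(4)*pi*i.


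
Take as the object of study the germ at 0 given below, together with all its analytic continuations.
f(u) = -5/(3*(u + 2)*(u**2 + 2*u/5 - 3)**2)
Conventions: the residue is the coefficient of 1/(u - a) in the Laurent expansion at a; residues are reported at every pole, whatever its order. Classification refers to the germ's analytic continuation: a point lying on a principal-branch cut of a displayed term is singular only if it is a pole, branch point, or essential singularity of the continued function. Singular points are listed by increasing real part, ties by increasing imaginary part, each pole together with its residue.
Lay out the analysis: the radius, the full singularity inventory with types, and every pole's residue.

Radius of convergence at 0: -1/5 + (2/5)*sqrt(19).
At -2: a pole of order 1; residue -125/3.
At -1/5 - (2/5)*sqrt(19): a pole of order 2; residue 125/6 + (55125/11552)*sqrt(19).
At -1/5 + (2/5)*sqrt(19): a pole of order 2; residue 125/6 - (55125/11552)*sqrt(19).

Denominator factor (u**2 + 2*u/5 - 3)^2: discriminant 304/25, real irrational roots -1/5 + (2/5)*sqrt(19) and -1/5 - (2/5)*sqrt(19); poles of order 2, moduli -1/5 + (2/5)*sqrt(19) and 1/5 + (2/5)*sqrt(19).
Denominator factor (u + 2): pole of order 1 at -2, modulus 2.
The radius of convergence is the smallest modulus among the singular points: -1/5 + (2/5)*sqrt(19).
At the order-1 pole -2 set g(u) = (u - (-2))*f(u) = -5/(3*(u**2 + 2*u/5 - 3)**2).
Simple pole: residue = g(a) at a = -2, which is -125/3.
The factor u**2 + 2*u/5 - 3 splits as (u - a)(u - a') with a = -1/5 - (2/5)*sqrt(19), a' = -1/5 + (2/5)*sqrt(19). At the order-2 pole a set g(u) = (u - a)^2*f(u) = [-5/(3*(u + 2))] / (u - a')^2.
Order-2 pole: residue = g'(a); g'(-1/5 - (2/5)*sqrt(19)) = 125/6 + (55125/11552)*sqrt(19), so the residue is 125/6 + (55125/11552)*sqrt(19).
The factor u**2 + 2*u/5 - 3 splits as (u - a)(u - a') with a = -1/5 + (2/5)*sqrt(19), a' = -1/5 - (2/5)*sqrt(19). At the order-2 pole a set g(u) = (u - a)^2*f(u) = [-5/(3*(u + 2))] / (u - a')^2.
Order-2 pole: residue = g'(a); g'(-1/5 + (2/5)*sqrt(19)) = 125/6 - (55125/11552)*sqrt(19), so the residue is 125/6 - (55125/11552)*sqrt(19).
List the singular points by increasing real part (a conjugate pair: the negative imaginary part first).


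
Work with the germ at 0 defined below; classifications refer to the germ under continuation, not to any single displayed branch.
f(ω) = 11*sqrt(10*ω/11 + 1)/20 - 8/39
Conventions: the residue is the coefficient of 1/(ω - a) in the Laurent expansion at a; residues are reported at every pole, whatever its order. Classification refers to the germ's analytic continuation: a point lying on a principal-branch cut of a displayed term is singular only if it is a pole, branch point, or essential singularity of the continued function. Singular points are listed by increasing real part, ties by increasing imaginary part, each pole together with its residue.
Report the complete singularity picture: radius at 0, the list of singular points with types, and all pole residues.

Branch term (11/20)*sqrt(1 - ω/(-11/10)): its argument vanishes at ω = -11/10, a square-root branch point, modulus 11/10.
The radius of convergence is the smallest modulus among the singular points: 11/10.

Radius of convergence at 0: 11/10.
At -11/10: an algebraic (square-root) branch point.


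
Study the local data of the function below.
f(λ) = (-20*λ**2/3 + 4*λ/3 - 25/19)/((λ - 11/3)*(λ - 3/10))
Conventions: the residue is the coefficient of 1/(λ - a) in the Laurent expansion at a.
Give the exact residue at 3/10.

At the order-1 pole 3/10 set g(λ) = (λ - (3/10))*f(λ) = (-20*λ**2/3 + 4*λ/3 - 25/19)/(λ - 11/3).
Simple pole: residue = g(a) at a = 3/10, which is 864/1919.

The residue is 864/1919.


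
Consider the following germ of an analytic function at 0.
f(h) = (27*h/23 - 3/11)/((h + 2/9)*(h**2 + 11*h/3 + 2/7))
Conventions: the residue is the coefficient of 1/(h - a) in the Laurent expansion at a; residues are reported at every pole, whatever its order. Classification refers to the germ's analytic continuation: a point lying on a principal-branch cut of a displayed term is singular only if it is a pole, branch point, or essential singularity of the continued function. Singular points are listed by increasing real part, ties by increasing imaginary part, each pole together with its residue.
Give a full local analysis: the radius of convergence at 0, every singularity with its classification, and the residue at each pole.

Denominator factor (h**2 + 11*h/3 + 2/7): discriminant 775/63, real irrational roots -11/6 + (5/42)*sqrt(217) and -11/6 - (5/42)*sqrt(217); poles of order 1, moduli 11/6 - (5/42)*sqrt(217) and 11/6 + (5/42)*sqrt(217).
Denominator factor (h + 2/9): pole of order 1 at -2/9, modulus 2/9.
The radius of convergence is the smallest modulus among the singular points: 11/6 - (5/42)*sqrt(217).
The factor h**2 + 11*h/3 + 2/7 splits as (h - a)(h - a') with a = -11/6 - (5/42)*sqrt(217), a' = -11/6 + (5/42)*sqrt(217). At the order-1 pole a set g(h) = (h - a)*f(h) = [(27*h/23 - 3/11)/(h + 2/9)] / (h - a').
Simple pole: residue = g(a) at a = -11/6 - (5/42)*sqrt(217), which is -76545/137632 + (11097/927520)*sqrt(217).
At the order-1 pole -2/9 set g(h) = (h - (-2/9))*f(h) = (27*h/23 - 3/11)/(h**2 + 11*h/3 + 2/7).
Simple pole: residue = g(a) at a = -2/9, which is 76545/68816.
The factor h**2 + 11*h/3 + 2/7 splits as (h - a)(h - a') with a = -11/6 + (5/42)*sqrt(217), a' = -11/6 - (5/42)*sqrt(217). At the order-1 pole a set g(h) = (h - a)*f(h) = [(27*h/23 - 3/11)/(h + 2/9)] / (h - a').
Simple pole: residue = g(a) at a = -11/6 + (5/42)*sqrt(217), which is -76545/137632 - (11097/927520)*sqrt(217).
List the singular points by increasing real part (a conjugate pair: the negative imaginary part first).

Radius of convergence at 0: 11/6 - (5/42)*sqrt(217).
At -11/6 - (5/42)*sqrt(217): a pole of order 1; residue -76545/137632 + (11097/927520)*sqrt(217).
At -2/9: a pole of order 1; residue 76545/68816.
At -11/6 + (5/42)*sqrt(217): a pole of order 1; residue -76545/137632 - (11097/927520)*sqrt(217).


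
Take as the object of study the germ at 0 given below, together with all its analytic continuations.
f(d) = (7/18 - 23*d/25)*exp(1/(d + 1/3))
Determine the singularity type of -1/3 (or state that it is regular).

The exponent 1/(d - (-1/3)) has a pole at -1/3, so exp(1/(d - (-1/3))) takes every nonzero value near it: an essential singularity (not a pole of any order).

The point is an essential singularity.


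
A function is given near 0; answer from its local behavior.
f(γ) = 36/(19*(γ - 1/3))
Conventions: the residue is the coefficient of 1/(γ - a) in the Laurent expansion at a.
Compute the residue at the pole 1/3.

At the order-1 pole 1/3 set g(γ) = (γ - (1/3))*f(γ) = 36/19.
Simple pole: residue = g(a) at a = 1/3, which is 36/19.

The residue is 36/19.


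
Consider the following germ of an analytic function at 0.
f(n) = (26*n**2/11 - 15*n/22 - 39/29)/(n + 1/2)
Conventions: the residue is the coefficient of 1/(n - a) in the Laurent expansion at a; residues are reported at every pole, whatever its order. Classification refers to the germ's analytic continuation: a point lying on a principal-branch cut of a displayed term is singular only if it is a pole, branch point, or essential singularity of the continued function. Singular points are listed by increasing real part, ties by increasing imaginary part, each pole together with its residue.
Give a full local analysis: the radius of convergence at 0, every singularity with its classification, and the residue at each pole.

Radius of convergence at 0: 1/2.
At -1/2: a pole of order 1; residue -527/1276.

Denominator factor (n + 1/2): pole of order 1 at -1/2, modulus 1/2.
The radius of convergence is the smallest modulus among the singular points: 1/2.
At the order-1 pole -1/2 set g(n) = (n - (-1/2))*f(n) = 26*n**2/11 - 15*n/22 - 39/29.
Simple pole: residue = g(a) at a = -1/2, which is -527/1276.


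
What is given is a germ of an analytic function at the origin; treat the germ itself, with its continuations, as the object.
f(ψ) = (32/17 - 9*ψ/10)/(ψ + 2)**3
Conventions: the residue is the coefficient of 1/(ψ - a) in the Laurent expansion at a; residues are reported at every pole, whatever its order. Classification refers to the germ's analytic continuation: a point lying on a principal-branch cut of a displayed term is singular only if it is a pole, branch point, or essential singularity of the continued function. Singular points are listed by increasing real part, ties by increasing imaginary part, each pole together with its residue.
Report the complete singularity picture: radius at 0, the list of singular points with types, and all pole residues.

Radius of convergence at 0: 2.
At -2: a pole of order 3; residue 0.

Denominator factor (ψ + 2)^3: pole of order 3 at -2, modulus 2.
The radius of convergence is the smallest modulus among the singular points: 2.
At the order-3 pole -2 set g(ψ) = (ψ - (-2))^3*f(ψ) = 32/17 - 9*ψ/10.
Order-3 pole: residue = g''(a)/2; g''(-2) = 0, so the residue is 0.


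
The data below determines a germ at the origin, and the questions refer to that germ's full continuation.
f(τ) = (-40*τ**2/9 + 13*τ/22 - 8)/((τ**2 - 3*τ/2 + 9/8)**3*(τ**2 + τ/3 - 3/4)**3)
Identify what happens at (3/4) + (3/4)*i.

The denominator factor τ**2 - 3*τ/2 + 9/8 vanishes at (3/4) + (3/4)*i and appears to the power 3; the numerator there equals (-665/88) - (401/88)*i, nonzero, and no other factor vanishes.
Hence a pole whose order is the multiplicity, 3.

The point is a pole of order 3.


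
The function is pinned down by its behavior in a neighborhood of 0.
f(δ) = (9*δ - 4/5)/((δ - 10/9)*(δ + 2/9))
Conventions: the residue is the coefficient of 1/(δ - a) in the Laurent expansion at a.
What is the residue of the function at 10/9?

The residue is 69/10.

At the order-1 pole 10/9 set g(δ) = (δ - (10/9))*f(δ) = (9*δ - 4/5)/(δ + 2/9).
Simple pole: residue = g(a) at a = 10/9, which is 69/10.


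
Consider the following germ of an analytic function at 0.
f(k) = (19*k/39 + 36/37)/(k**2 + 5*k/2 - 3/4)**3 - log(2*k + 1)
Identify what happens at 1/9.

Denominator factors: k**2 + 5*k/2 - 3/4 = -149/324 at k = 1/9 — none vanishes.
Branch term log(1 - k/(-1/2)): argument at 1/9 is 11/9, nonzero, so 1/9 is not its branch point (a point on a principal cut is still regular for the continued germ).
So the germ continues analytically to 1/9.

The point is a regular point.


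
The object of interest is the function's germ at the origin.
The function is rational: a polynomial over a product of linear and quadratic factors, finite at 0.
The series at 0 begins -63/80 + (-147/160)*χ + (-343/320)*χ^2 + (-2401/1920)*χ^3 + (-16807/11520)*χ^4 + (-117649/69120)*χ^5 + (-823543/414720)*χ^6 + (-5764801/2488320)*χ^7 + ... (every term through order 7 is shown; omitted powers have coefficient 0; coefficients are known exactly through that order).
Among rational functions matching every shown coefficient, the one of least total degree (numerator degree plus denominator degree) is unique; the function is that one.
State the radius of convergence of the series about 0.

The radius of convergence is 6/7.

No rational of total degree below 1 reproduces all 8 coefficients; solving the [0/1] Pade equations on them gives f(χ) = 27/(40*(χ - 6/7)), whose expansion matches every shown term.
Denominator factor (χ - 6/7): pole of order 1 at 6/7, modulus 6/7.
The radius of convergence is the smallest modulus among the singular points: 6/7.


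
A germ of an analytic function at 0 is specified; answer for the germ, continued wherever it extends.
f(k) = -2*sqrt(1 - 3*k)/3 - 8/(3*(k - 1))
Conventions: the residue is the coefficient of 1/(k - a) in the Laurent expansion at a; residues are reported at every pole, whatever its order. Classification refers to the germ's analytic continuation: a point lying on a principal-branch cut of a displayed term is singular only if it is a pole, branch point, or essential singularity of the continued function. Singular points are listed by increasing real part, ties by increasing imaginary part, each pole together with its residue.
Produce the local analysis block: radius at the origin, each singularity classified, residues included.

Denominator factor (k - 1): pole of order 1 at 1, modulus 1.
Branch term (-2/3)*sqrt(1 - k/(1/3)): its argument vanishes at k = 1/3, a square-root branch point, modulus 1/3.
The radius of convergence is the smallest modulus among the singular points: 1/3.
The branch term is analytic at 1 and contributes nothing to the residue; only the rational part matters.
At the order-1 pole 1 set g(k) = (k - (1))*(rational part) = -8/3.
Simple pole: residue = g(a) at a = 1, which is -8/3.
List the singular points by increasing real part (a conjugate pair: the negative imaginary part first).

Radius of convergence at 0: 1/3.
At 1/3: an algebraic (square-root) branch point.
At 1: a pole of order 1; residue -8/3.
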